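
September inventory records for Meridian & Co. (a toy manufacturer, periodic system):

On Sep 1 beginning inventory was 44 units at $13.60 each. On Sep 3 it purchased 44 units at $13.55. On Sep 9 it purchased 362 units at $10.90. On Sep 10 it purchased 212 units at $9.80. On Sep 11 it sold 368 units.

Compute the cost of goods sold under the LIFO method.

COGS = $3,778.00

Sep 11, 368 sold [LIFO — newest first]: 212 @ $9.80 + 156 @ $10.90 = $3,778.00
Ending inventory: 44 @ $13.60 + 44 @ $13.55 + 206 @ $10.90 = $3,440.00
Check: goods available $7,218.00 = COGS $3,778.00 + ending $3,440.00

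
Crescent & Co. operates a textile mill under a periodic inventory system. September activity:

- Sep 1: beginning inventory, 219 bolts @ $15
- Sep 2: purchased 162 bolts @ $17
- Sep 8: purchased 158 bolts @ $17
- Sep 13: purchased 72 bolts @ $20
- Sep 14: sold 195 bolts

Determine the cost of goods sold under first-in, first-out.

Sep 14, 195 sold [FIFO — oldest first]: 195 @ $15 = $2,925
Ending inventory: 24 @ $15 + 162 @ $17 + 158 @ $17 + 72 @ $20 = $7,240
Check: goods available $10,165 = COGS $2,925 + ending $7,240

COGS = $2,925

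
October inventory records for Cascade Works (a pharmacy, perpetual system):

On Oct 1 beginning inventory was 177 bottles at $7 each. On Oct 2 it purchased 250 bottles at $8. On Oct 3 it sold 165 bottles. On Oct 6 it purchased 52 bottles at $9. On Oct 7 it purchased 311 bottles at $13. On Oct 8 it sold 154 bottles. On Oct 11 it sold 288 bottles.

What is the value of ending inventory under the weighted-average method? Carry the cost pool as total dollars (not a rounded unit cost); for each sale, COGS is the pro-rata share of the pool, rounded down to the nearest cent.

Ending inventory = $1,902.74

After Oct 1: 177 on hand, pool $1,239.00 (≈ $7.0000 each)
After Oct 2: 427 on hand, pool $3,239.00 (≈ $7.5855 each)
Oct 3, sell 165: 165/427 × $3,239.00 → $1,251.60
After Oct 6: 314 on hand, pool $2,455.40 (≈ $7.8197 each)
After Oct 7: 625 on hand, pool $6,498.40 (≈ $10.3974 each)
Oct 8, sell 154: 154/625 × $6,498.40 → $1,601.20
Oct 11, sell 288: 288/471 × $4,897.20 → $2,994.46
Total COGS = $1,251.60 + $1,601.20 + $2,994.46 = $5,847.26
Ending inventory (cost pool remaining) = $1,902.74
Check: goods available $7,750.00 = COGS $5,847.26 + ending $1,902.74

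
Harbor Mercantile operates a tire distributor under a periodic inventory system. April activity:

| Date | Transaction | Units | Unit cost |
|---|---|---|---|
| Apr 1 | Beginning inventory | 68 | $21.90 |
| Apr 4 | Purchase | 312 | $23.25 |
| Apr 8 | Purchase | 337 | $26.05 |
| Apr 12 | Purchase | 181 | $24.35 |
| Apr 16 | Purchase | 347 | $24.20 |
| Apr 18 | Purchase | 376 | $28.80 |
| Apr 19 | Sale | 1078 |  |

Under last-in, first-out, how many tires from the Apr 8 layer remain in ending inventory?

Apr 19, 1078 sold [LIFO — newest first]: 376 @ $28.80 + 347 @ $24.20 + 181 @ $24.35 + 174 @ $26.05 = $28,166.25
Ending inventory: 68 @ $21.90 + 312 @ $23.25 + 163 @ $26.05 = $12,989.35

163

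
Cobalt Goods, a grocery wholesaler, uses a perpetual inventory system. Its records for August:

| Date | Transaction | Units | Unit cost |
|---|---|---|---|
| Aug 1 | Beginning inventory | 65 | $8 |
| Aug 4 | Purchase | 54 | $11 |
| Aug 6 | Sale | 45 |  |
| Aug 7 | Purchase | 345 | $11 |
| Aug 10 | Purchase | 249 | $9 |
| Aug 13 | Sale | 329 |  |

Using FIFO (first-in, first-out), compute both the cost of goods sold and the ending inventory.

COGS = $3,919; ending inventory = $3,231

Aug 6, 45 sold [FIFO — oldest first]: 45 @ $8 = $360
Aug 13, 329 sold [FIFO — oldest first]: 20 @ $8 + 54 @ $11 + 255 @ $11 = $3,559
Total COGS = $360 + $3,559 = $3,919
Ending inventory: 90 @ $11 + 249 @ $9 = $3,231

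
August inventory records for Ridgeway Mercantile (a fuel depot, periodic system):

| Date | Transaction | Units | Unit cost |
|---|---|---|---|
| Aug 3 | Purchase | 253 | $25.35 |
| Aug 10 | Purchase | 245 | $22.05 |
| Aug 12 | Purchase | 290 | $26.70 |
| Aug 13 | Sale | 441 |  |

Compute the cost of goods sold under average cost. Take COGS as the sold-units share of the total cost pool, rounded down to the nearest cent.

Aug 13, sell 441: 441/788 × $19,558.80 → $10,945.97
Ending inventory (cost pool remaining) = $8,612.83
Check: goods available $19,558.80 = COGS $10,945.97 + ending $8,612.83

COGS = $10,945.97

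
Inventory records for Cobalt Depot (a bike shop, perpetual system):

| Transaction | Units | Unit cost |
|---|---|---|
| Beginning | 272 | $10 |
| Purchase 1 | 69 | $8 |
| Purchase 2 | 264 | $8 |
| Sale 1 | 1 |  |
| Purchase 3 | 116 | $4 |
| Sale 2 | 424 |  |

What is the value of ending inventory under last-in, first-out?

Ending inventory = $2,912

Sale 1 (1) [LIFO — newest first]: 1 @ $8 = $8
Sale 2 (424) [LIFO — newest first]: 116 @ $4 + 263 @ $8 + 45 @ $8 = $2,928
Total COGS = $8 + $2,928 = $2,936
Ending inventory: 272 @ $10 + 24 @ $8 = $2,912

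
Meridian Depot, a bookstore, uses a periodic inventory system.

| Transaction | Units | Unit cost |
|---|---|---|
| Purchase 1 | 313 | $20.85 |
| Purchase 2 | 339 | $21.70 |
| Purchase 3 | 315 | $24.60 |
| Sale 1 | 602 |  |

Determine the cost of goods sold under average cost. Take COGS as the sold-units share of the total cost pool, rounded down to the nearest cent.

COGS = $13,466.46

Sale 1, sell 602: 602/967 × $21,631.35 → $13,466.46
Ending inventory (cost pool remaining) = $8,164.89
Check: goods available $21,631.35 = COGS $13,466.46 + ending $8,164.89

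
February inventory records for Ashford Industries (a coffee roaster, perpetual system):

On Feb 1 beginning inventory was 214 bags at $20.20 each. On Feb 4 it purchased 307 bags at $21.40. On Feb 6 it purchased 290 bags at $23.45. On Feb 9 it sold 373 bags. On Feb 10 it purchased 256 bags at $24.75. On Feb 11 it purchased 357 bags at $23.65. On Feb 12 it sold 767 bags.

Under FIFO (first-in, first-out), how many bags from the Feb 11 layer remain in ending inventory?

284

Feb 9, 373 sold [FIFO — oldest first]: 214 @ $20.20 + 159 @ $21.40 = $7,725.40
Feb 12, 767 sold [FIFO — oldest first]: 148 @ $21.40 + 290 @ $23.45 + 256 @ $24.75 + 73 @ $23.65 = $18,030.15
Total COGS = $7,725.40 + $18,030.15 = $25,755.55
Ending inventory: 284 @ $23.65 = $6,716.60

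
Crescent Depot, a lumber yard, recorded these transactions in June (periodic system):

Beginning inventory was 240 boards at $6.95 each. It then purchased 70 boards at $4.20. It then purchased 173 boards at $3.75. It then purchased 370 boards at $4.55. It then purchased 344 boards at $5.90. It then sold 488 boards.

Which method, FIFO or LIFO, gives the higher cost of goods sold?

LIFO

FIFO COGS: 240 @ $6.95 + 70 @ $4.20 + 173 @ $3.75 + 5 @ $4.55 = $2,633.50
LIFO COGS: 344 @ $5.90 + 144 @ $4.55 = $2,684.80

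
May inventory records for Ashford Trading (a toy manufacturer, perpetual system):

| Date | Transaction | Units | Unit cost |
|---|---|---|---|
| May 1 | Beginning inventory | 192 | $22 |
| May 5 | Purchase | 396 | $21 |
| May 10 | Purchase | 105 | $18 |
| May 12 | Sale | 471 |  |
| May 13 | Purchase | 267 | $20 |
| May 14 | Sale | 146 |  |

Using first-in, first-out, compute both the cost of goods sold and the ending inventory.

May 12, 471 sold [FIFO — oldest first]: 192 @ $22 + 279 @ $21 = $10,083
May 14, 146 sold [FIFO — oldest first]: 117 @ $21 + 29 @ $18 = $2,979
Total COGS = $10,083 + $2,979 = $13,062
Ending inventory: 76 @ $18 + 267 @ $20 = $6,708

COGS = $13,062; ending inventory = $6,708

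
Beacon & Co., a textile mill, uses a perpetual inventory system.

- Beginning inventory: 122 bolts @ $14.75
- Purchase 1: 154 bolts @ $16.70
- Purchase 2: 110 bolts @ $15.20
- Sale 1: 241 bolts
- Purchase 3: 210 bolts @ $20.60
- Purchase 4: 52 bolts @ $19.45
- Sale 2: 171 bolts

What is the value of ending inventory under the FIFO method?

Sale 1 (241) [FIFO — oldest first]: 122 @ $14.75 + 119 @ $16.70 = $3,786.80
Sale 2 (171) [FIFO — oldest first]: 35 @ $16.70 + 110 @ $15.20 + 26 @ $20.60 = $2,792.10
Total COGS = $3,786.80 + $2,792.10 = $6,578.90
Ending inventory: 184 @ $20.60 + 52 @ $19.45 = $4,801.80

Ending inventory = $4,801.80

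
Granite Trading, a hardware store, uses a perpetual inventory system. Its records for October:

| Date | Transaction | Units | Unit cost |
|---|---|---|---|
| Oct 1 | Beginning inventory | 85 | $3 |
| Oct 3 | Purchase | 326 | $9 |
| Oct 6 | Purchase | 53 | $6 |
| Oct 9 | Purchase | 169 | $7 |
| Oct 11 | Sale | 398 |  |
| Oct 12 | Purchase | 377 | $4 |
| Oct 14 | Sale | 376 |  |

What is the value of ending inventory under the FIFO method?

Oct 11, 398 sold [FIFO — oldest first]: 85 @ $3 + 313 @ $9 = $3,072
Oct 14, 376 sold [FIFO — oldest first]: 13 @ $9 + 53 @ $6 + 169 @ $7 + 141 @ $4 = $2,182
Total COGS = $3,072 + $2,182 = $5,254
Ending inventory: 236 @ $4 = $944
Check: goods available $6,198 = COGS $5,254 + ending $944

Ending inventory = $944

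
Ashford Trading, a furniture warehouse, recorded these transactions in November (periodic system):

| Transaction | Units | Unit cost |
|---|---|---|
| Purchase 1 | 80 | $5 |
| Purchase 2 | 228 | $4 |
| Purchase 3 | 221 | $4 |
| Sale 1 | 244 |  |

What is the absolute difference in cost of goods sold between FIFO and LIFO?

$80

FIFO COGS: 80 @ $5 + 164 @ $4 = $1,056
LIFO COGS: 221 @ $4 + 23 @ $4 = $976
Difference = |$1,056 − $976| = $80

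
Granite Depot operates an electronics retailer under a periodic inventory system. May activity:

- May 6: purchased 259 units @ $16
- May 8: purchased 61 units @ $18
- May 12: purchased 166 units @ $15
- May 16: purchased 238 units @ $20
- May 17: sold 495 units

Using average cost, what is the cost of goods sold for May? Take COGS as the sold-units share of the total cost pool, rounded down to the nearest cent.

COGS = $8,540.80

May 17, sell 495: 495/724 × $12,492.00 → $8,540.80
Ending inventory (cost pool remaining) = $3,951.20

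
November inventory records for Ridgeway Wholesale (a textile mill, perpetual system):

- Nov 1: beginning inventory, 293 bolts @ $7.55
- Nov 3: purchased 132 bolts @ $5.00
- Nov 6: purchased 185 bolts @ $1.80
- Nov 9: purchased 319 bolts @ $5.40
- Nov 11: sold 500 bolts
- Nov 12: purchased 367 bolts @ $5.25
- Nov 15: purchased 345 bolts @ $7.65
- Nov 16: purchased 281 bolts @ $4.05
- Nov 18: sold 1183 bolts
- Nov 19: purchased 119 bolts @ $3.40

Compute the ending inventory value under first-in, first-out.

Ending inventory = $1,372.55

Nov 11, 500 sold [FIFO — oldest first]: 293 @ $7.55 + 132 @ $5.00 + 75 @ $1.80 = $3,007.15
Nov 18, 1183 sold [FIFO — oldest first]: 110 @ $1.80 + 319 @ $5.40 + 367 @ $5.25 + 345 @ $7.65 + 42 @ $4.05 = $6,656.70
Total COGS = $3,007.15 + $6,656.70 = $9,663.85
Ending inventory: 239 @ $4.05 + 119 @ $3.40 = $1,372.55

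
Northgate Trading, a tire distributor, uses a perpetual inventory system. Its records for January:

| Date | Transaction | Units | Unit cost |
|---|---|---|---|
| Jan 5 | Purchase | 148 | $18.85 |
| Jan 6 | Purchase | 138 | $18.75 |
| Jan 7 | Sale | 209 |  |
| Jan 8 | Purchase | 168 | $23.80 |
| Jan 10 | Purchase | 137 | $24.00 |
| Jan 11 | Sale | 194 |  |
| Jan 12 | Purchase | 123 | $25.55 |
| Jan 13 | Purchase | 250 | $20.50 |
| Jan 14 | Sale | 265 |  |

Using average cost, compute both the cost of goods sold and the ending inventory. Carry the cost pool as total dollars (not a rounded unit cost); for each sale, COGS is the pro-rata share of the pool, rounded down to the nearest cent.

After Jan 5: 148 on hand, pool $2,789.80 (≈ $18.8500 each)
After Jan 6: 286 on hand, pool $5,377.30 (≈ $18.8017 each)
Jan 7, sell 209: 209/286 × $5,377.30 → $3,929.56
After Jan 8: 245 on hand, pool $5,446.14 (≈ $22.2291 each)
After Jan 10: 382 on hand, pool $8,734.14 (≈ $22.8642 each)
Jan 11, sell 194: 194/382 × $8,734.14 → $4,435.66
After Jan 12: 311 on hand, pool $7,441.13 (≈ $23.9265 each)
After Jan 13: 561 on hand, pool $12,566.13 (≈ $22.3995 each)
Jan 14, sell 265: 265/561 × $12,566.13 → $5,935.87
Total COGS = $3,929.56 + $4,435.66 + $5,935.87 = $14,301.09
Ending inventory (cost pool remaining) = $6,630.26

COGS = $14,301.09; ending inventory = $6,630.26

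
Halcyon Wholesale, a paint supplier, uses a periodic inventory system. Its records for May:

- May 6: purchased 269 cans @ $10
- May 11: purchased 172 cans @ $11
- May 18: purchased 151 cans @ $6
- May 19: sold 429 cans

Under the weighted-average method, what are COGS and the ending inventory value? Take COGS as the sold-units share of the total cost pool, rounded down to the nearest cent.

COGS = $3,976.94; ending inventory = $1,511.06

May 19, sell 429: 429/592 × $5,488.00 → $3,976.94
Ending inventory (cost pool remaining) = $1,511.06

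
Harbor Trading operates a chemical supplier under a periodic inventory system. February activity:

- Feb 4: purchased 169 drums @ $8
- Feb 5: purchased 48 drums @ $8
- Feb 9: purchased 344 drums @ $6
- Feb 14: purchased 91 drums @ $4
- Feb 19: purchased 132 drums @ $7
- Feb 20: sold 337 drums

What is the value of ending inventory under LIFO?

Ending inventory = $3,116

Feb 20, 337 sold [LIFO — newest first]: 132 @ $7 + 91 @ $4 + 114 @ $6 = $1,972
Ending inventory: 169 @ $8 + 48 @ $8 + 230 @ $6 = $3,116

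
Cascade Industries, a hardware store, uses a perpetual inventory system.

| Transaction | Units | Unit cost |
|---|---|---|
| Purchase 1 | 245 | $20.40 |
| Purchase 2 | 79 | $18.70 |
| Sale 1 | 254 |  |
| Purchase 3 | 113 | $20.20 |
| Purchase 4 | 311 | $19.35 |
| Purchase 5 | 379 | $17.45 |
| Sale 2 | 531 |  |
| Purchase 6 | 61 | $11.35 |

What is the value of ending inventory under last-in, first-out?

Ending inventory = $7,479.60

Sale 1 (254) [LIFO — newest first]: 79 @ $18.70 + 175 @ $20.40 = $5,047.30
Sale 2 (531) [LIFO — newest first]: 379 @ $17.45 + 152 @ $19.35 = $9,554.75
Total COGS = $5,047.30 + $9,554.75 = $14,602.05
Ending inventory: 70 @ $20.40 + 113 @ $20.20 + 159 @ $19.35 + 61 @ $11.35 = $7,479.60
Check: goods available $22,081.65 = COGS $14,602.05 + ending $7,479.60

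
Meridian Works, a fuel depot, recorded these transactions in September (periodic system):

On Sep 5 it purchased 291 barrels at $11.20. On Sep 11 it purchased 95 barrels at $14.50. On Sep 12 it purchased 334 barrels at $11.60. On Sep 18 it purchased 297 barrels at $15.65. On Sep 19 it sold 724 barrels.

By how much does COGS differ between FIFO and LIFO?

FIFO COGS: 291 @ $11.20 + 95 @ $14.50 + 334 @ $11.60 + 4 @ $15.65 = $8,573.70
LIFO COGS: 297 @ $15.65 + 334 @ $11.60 + 93 @ $14.50 = $9,870.95
Difference = |$8,573.70 − $9,870.95| = $1,297.25

$1,297.25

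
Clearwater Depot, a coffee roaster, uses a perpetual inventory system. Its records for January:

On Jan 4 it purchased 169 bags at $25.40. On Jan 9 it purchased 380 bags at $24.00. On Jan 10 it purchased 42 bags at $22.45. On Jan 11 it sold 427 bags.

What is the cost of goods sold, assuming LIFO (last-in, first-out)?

Jan 11, 427 sold [LIFO — newest first]: 42 @ $22.45 + 380 @ $24.00 + 5 @ $25.40 = $10,189.90
Ending inventory: 164 @ $25.40 = $4,165.60
Check: goods available $14,355.50 = COGS $10,189.90 + ending $4,165.60

COGS = $10,189.90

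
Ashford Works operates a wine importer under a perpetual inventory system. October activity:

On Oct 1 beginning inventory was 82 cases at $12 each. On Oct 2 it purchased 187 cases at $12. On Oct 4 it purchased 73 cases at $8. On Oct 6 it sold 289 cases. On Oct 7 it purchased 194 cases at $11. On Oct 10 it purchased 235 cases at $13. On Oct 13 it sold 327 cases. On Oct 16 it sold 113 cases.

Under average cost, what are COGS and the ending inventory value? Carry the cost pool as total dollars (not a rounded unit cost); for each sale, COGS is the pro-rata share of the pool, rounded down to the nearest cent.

COGS = $8,497.36; ending inventory = $503.64

After Oct 1: 82 on hand, pool $984.00 (≈ $12.0000 each)
After Oct 2: 269 on hand, pool $3,228.00 (≈ $12.0000 each)
After Oct 4: 342 on hand, pool $3,812.00 (≈ $11.1462 each)
Oct 6, sell 289: 289/342 × $3,812.00 → $3,221.25
After Oct 7: 247 on hand, pool $2,724.75 (≈ $11.0314 each)
After Oct 10: 482 on hand, pool $5,779.75 (≈ $11.9912 each)
Oct 13, sell 327: 327/482 × $5,779.75 → $3,921.11
Oct 16, sell 113: 113/155 × $1,858.64 → $1,355.00
Total COGS = $3,221.25 + $3,921.11 + $1,355.00 = $8,497.36
Ending inventory (cost pool remaining) = $503.64
Check: goods available $9,001.00 = COGS $8,497.36 + ending $503.64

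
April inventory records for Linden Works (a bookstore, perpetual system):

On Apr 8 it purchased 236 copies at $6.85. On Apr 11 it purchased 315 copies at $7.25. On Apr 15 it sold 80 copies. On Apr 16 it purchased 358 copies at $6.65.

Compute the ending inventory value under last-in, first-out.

Ending inventory = $5,701.05

Apr 15, 80 sold [LIFO — newest first]: 80 @ $7.25 = $580.00
Ending inventory: 236 @ $6.85 + 235 @ $7.25 + 358 @ $6.65 = $5,701.05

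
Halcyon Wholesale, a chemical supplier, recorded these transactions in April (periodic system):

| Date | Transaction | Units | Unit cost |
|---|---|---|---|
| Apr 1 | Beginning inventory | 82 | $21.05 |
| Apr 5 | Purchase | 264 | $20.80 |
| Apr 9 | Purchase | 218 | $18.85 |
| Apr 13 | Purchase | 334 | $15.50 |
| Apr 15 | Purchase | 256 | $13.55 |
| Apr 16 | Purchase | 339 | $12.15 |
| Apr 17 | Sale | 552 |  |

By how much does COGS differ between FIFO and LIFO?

$4,095.40

FIFO COGS: 82 @ $21.05 + 264 @ $20.80 + 206 @ $18.85 = $11,100.40
LIFO COGS: 339 @ $12.15 + 213 @ $13.55 = $7,005.00
Difference = |$11,100.40 − $7,005.00| = $4,095.40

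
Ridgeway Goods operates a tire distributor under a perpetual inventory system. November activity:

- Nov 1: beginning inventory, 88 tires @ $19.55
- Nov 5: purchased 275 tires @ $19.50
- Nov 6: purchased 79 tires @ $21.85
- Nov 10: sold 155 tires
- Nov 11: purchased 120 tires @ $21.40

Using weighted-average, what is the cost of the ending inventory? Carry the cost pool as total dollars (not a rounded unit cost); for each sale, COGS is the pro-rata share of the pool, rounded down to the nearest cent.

After Nov 1: 88 on hand, pool $1,720.40 (≈ $19.5500 each)
After Nov 5: 363 on hand, pool $7,082.90 (≈ $19.5121 each)
After Nov 6: 442 on hand, pool $8,809.05 (≈ $19.9300 each)
Nov 10, sell 155: 155/442 × $8,809.05 → $3,089.14
After Nov 11: 407 on hand, pool $8,287.91 (≈ $20.3634 each)
Ending inventory (cost pool remaining) = $8,287.91

Ending inventory = $8,287.91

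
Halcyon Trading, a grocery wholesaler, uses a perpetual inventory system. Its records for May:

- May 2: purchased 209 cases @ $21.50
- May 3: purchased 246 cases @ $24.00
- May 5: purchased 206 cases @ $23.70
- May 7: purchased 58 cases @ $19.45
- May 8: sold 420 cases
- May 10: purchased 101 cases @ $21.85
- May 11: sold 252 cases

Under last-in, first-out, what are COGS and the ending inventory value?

COGS = $15,432.65; ending inventory = $3,182.00

May 8, 420 sold [LIFO — newest first]: 58 @ $19.45 + 206 @ $23.70 + 156 @ $24.00 = $9,754.30
May 11, 252 sold [LIFO — newest first]: 101 @ $21.85 + 90 @ $24.00 + 61 @ $21.50 = $5,678.35
Total COGS = $9,754.30 + $5,678.35 = $15,432.65
Ending inventory: 148 @ $21.50 = $3,182.00
Check: goods available $18,614.65 = COGS $15,432.65 + ending $3,182.00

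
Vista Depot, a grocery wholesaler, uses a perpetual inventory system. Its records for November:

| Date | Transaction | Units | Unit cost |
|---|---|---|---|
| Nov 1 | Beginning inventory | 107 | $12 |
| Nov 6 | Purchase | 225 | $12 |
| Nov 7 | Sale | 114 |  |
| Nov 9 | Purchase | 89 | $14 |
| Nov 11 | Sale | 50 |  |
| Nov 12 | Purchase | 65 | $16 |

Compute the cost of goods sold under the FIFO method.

Nov 7, 114 sold [FIFO — oldest first]: 107 @ $12 + 7 @ $12 = $1,368
Nov 11, 50 sold [FIFO — oldest first]: 50 @ $12 = $600
Total COGS = $1,368 + $600 = $1,968
Ending inventory: 168 @ $12 + 89 @ $14 + 65 @ $16 = $4,302
Check: goods available $6,270 = COGS $1,968 + ending $4,302

COGS = $1,968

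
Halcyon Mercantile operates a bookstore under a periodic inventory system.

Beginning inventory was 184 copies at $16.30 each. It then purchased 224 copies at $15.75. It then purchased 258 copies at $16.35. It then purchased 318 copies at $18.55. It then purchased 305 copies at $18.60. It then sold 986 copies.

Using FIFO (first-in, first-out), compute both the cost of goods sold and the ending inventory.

COGS = $16,681.60; ending inventory = $5,635.80

Sale 1 (986) [FIFO — oldest first]: 184 @ $16.30 + 224 @ $15.75 + 258 @ $16.35 + 318 @ $18.55 + 2 @ $18.60 = $16,681.60
Ending inventory: 303 @ $18.60 = $5,635.80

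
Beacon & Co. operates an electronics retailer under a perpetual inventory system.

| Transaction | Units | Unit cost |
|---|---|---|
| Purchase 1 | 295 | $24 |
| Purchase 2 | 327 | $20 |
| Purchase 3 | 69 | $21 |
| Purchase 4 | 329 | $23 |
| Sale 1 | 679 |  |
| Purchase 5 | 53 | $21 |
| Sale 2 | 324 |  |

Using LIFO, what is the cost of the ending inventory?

Sale 1 (679) [LIFO — newest first]: 329 @ $23 + 69 @ $21 + 281 @ $20 = $14,636
Sale 2 (324) [LIFO — newest first]: 53 @ $21 + 46 @ $20 + 225 @ $24 = $7,433
Total COGS = $14,636 + $7,433 = $22,069
Ending inventory: 70 @ $24 = $1,680
Check: goods available $23,749 = COGS $22,069 + ending $1,680

Ending inventory = $1,680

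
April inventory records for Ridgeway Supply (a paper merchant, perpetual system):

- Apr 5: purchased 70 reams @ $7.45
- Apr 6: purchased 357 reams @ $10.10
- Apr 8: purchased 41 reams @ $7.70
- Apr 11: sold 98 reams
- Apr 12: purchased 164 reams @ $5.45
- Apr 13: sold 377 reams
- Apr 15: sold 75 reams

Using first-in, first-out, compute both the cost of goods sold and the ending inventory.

COGS = $4,889.80; ending inventory = $446.90

Apr 11, 98 sold [FIFO — oldest first]: 70 @ $7.45 + 28 @ $10.10 = $804.30
Apr 13, 377 sold [FIFO — oldest first]: 329 @ $10.10 + 41 @ $7.70 + 7 @ $5.45 = $3,676.75
Apr 15, 75 sold [FIFO — oldest first]: 75 @ $5.45 = $408.75
Total COGS = $804.30 + $3,676.75 + $408.75 = $4,889.80
Ending inventory: 82 @ $5.45 = $446.90
Check: goods available $5,336.70 = COGS $4,889.80 + ending $446.90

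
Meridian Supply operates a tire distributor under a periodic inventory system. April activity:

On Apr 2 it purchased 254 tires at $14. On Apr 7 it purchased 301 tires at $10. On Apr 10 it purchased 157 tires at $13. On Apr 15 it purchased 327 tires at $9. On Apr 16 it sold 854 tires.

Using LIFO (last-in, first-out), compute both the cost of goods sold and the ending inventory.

COGS = $8,960; ending inventory = $2,590

Apr 16, 854 sold [LIFO — newest first]: 327 @ $9 + 157 @ $13 + 301 @ $10 + 69 @ $14 = $8,960
Ending inventory: 185 @ $14 = $2,590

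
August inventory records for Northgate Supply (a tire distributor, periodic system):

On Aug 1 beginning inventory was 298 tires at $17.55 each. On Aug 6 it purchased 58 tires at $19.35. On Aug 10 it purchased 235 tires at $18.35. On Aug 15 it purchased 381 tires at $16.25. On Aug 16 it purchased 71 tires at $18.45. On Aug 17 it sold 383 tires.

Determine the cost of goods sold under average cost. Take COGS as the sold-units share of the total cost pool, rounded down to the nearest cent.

Aug 17, sell 383: 383/1043 × $18,165.65 → $6,670.60
Ending inventory (cost pool remaining) = $11,495.05

COGS = $6,670.60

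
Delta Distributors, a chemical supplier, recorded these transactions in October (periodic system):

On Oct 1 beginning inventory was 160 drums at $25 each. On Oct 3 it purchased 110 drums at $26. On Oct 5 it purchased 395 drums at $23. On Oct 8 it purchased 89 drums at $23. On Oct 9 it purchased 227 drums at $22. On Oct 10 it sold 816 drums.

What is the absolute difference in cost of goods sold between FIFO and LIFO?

FIFO COGS: 160 @ $25 + 110 @ $26 + 395 @ $23 + 89 @ $23 + 62 @ $22 = $19,356
LIFO COGS: 227 @ $22 + 89 @ $23 + 395 @ $23 + 105 @ $26 = $18,856
Difference = |$19,356 − $18,856| = $500

$500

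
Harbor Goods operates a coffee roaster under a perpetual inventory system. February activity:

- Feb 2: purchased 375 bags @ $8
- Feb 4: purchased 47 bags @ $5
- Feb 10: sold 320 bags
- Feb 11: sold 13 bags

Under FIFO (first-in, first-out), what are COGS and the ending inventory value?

COGS = $2,664; ending inventory = $571

Feb 10, 320 sold [FIFO — oldest first]: 320 @ $8 = $2,560
Feb 11, 13 sold [FIFO — oldest first]: 13 @ $8 = $104
Total COGS = $2,560 + $104 = $2,664
Ending inventory: 42 @ $8 + 47 @ $5 = $571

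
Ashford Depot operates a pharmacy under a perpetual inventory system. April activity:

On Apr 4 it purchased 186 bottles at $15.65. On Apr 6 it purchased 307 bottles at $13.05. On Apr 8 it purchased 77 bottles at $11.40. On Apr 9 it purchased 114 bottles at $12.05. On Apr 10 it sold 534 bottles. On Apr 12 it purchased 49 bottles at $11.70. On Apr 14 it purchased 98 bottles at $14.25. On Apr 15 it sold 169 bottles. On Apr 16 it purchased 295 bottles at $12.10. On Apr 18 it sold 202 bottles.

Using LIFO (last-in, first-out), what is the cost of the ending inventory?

Apr 10, 534 sold [LIFO — newest first]: 114 @ $12.05 + 77 @ $11.40 + 307 @ $13.05 + 36 @ $15.65 = $6,821.25
Apr 15, 169 sold [LIFO — newest first]: 98 @ $14.25 + 49 @ $11.70 + 22 @ $15.65 = $2,314.10
Apr 18, 202 sold [LIFO — newest first]: 202 @ $12.10 = $2,444.20
Total COGS = $6,821.25 + $2,314.10 + $2,444.20 = $11,579.55
Ending inventory: 128 @ $15.65 + 93 @ $12.10 = $3,128.50
Check: goods available $14,708.05 = COGS $11,579.55 + ending $3,128.50

Ending inventory = $3,128.50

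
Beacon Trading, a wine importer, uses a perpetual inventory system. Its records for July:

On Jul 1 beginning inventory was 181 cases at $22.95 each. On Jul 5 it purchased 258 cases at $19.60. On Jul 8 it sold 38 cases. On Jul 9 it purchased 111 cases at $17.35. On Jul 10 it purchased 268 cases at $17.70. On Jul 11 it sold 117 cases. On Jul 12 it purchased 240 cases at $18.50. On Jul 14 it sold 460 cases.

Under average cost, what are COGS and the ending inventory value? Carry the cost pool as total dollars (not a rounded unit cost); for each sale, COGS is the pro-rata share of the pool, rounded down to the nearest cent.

After Jul 1: 181 on hand, pool $4,153.95 (≈ $22.9500 each)
After Jul 5: 439 on hand, pool $9,210.75 (≈ $20.9812 each)
Jul 8, sell 38: 38/439 × $9,210.75 → $797.28
After Jul 9: 512 on hand, pool $10,339.32 (≈ $20.1940 each)
After Jul 10: 780 on hand, pool $15,082.92 (≈ $19.3371 each)
Jul 11, sell 117: 117/780 × $15,082.92 → $2,262.43
After Jul 12: 903 on hand, pool $17,260.49 (≈ $19.1146 each)
Jul 14, sell 460: 460/903 × $17,260.49 → $8,792.71
Total COGS = $797.28 + $2,262.43 + $8,792.71 = $11,852.42
Ending inventory (cost pool remaining) = $8,467.78
Check: goods available $20,320.20 = COGS $11,852.42 + ending $8,467.78

COGS = $11,852.42; ending inventory = $8,467.78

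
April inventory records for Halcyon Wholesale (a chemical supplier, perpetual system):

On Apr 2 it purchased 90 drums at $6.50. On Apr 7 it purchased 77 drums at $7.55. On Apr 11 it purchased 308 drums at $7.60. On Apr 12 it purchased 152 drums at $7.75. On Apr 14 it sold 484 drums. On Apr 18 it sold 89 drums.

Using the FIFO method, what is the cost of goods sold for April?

COGS = $4,266.65

Apr 14, 484 sold [FIFO — oldest first]: 90 @ $6.50 + 77 @ $7.55 + 308 @ $7.60 + 9 @ $7.75 = $3,576.90
Apr 18, 89 sold [FIFO — oldest first]: 89 @ $7.75 = $689.75
Total COGS = $3,576.90 + $689.75 = $4,266.65
Ending inventory: 54 @ $7.75 = $418.50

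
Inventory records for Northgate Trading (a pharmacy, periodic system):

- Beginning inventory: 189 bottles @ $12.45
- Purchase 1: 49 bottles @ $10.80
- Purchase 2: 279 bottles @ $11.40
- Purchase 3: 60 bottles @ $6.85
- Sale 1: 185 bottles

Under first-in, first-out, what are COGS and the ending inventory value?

Sale 1 (185) [FIFO — oldest first]: 185 @ $12.45 = $2,303.25
Ending inventory: 4 @ $12.45 + 49 @ $10.80 + 279 @ $11.40 + 60 @ $6.85 = $4,170.60

COGS = $2,303.25; ending inventory = $4,170.60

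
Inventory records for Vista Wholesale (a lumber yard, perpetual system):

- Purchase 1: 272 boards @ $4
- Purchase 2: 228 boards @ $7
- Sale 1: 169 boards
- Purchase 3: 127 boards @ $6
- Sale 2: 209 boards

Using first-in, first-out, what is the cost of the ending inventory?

Ending inventory = $1,616

Sale 1 (169) [FIFO — oldest first]: 169 @ $4 = $676
Sale 2 (209) [FIFO — oldest first]: 103 @ $4 + 106 @ $7 = $1,154
Total COGS = $676 + $1,154 = $1,830
Ending inventory: 122 @ $7 + 127 @ $6 = $1,616
Check: goods available $3,446 = COGS $1,830 + ending $1,616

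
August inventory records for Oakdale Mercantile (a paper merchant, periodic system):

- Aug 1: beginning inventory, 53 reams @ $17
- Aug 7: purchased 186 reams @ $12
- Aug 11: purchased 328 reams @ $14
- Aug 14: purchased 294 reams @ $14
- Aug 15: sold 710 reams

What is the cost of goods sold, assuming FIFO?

COGS = $9,727

Aug 15, 710 sold [FIFO — oldest first]: 53 @ $17 + 186 @ $12 + 328 @ $14 + 143 @ $14 = $9,727
Ending inventory: 151 @ $14 = $2,114
Check: goods available $11,841 = COGS $9,727 + ending $2,114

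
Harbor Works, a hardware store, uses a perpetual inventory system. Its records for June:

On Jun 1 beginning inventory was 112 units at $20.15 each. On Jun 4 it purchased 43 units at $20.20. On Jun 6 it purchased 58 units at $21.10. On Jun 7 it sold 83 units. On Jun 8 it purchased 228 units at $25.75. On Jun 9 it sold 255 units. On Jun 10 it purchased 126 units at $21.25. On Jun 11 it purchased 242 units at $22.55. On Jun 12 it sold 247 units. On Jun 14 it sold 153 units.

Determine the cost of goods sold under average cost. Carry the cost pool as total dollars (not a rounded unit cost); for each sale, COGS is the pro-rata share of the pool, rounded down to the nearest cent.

COGS = $16,758.81

After Jun 1: 112 on hand, pool $2,256.80 (≈ $20.1500 each)
After Jun 4: 155 on hand, pool $3,125.40 (≈ $20.1639 each)
After Jun 6: 213 on hand, pool $4,349.20 (≈ $20.4188 each)
Jun 7, sell 83: 83/213 × $4,349.20 → $1,694.75
After Jun 8: 358 on hand, pool $8,525.45 (≈ $23.8141 each)
Jun 9, sell 255: 255/358 × $8,525.45 → $6,072.59
After Jun 10: 229 on hand, pool $5,130.36 (≈ $22.4033 each)
After Jun 11: 471 on hand, pool $10,587.46 (≈ $22.4787 each)
Jun 12, sell 247: 247/471 × $10,587.46 → $5,552.23
Jun 14, sell 153: 153/224 × $5,035.23 → $3,439.24
Total COGS = $1,694.75 + $6,072.59 + $5,552.23 + $3,439.24 = $16,758.81
Ending inventory (cost pool remaining) = $1,595.99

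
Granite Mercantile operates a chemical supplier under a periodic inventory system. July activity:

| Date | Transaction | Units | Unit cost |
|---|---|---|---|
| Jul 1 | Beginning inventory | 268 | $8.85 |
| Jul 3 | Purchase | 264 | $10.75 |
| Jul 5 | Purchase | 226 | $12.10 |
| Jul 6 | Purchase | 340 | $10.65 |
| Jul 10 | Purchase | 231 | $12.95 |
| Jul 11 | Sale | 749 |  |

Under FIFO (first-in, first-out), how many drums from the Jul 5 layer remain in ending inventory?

Jul 11, 749 sold [FIFO — oldest first]: 268 @ $8.85 + 264 @ $10.75 + 217 @ $12.10 = $7,835.50
Ending inventory: 9 @ $12.10 + 340 @ $10.65 + 231 @ $12.95 = $6,721.35

9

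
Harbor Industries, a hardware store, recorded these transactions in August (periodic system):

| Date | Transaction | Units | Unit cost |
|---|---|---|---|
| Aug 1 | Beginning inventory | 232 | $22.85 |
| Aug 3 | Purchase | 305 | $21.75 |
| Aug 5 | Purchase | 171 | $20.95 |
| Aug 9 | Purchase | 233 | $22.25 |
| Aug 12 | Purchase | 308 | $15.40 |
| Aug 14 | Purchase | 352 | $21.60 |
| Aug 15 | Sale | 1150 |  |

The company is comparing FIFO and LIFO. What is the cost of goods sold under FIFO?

COGS = $23,920.25

FIFO COGS: 232 @ $22.85 + 305 @ $21.75 + 171 @ $20.95 + 233 @ $22.25 + 209 @ $15.40 = $23,920.25
LIFO COGS: 352 @ $21.60 + 308 @ $15.40 + 233 @ $22.25 + 171 @ $20.95 + 86 @ $21.75 = $22,983.60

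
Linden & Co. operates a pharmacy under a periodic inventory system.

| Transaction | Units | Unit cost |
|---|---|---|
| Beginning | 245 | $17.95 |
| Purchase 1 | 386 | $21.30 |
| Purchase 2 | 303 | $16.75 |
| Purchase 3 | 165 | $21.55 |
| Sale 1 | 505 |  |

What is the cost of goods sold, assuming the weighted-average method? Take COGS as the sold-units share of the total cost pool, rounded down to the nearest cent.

Sale 1, sell 505: 505/1099 × $21,250.55 → $9,764.81
Ending inventory (cost pool remaining) = $11,485.74
Check: goods available $21,250.55 = COGS $9,764.81 + ending $11,485.74

COGS = $9,764.81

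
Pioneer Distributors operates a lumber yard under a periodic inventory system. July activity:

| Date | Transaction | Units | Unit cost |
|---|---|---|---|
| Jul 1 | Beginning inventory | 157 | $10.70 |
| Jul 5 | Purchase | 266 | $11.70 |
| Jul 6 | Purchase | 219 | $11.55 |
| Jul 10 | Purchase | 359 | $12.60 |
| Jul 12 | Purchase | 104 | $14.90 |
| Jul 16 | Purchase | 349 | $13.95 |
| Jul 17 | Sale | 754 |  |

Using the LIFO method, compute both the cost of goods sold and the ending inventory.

COGS = $10,210.75; ending inventory = $8,052.35

Jul 17, 754 sold [LIFO — newest first]: 349 @ $13.95 + 104 @ $14.90 + 301 @ $12.60 = $10,210.75
Ending inventory: 157 @ $10.70 + 266 @ $11.70 + 219 @ $11.55 + 58 @ $12.60 = $8,052.35
Check: goods available $18,263.10 = COGS $10,210.75 + ending $8,052.35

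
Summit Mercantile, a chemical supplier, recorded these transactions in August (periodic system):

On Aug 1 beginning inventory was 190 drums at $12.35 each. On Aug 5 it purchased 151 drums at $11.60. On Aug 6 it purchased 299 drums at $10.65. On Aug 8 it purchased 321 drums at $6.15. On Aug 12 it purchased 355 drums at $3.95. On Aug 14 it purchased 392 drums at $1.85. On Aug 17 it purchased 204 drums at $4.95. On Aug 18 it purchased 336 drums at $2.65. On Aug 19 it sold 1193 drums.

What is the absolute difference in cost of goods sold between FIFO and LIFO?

$6,516.65

FIFO COGS: 190 @ $12.35 + 151 @ $11.60 + 299 @ $10.65 + 321 @ $6.15 + 232 @ $3.95 = $10,173.00
LIFO COGS: 336 @ $2.65 + 204 @ $4.95 + 392 @ $1.85 + 261 @ $3.95 = $3,656.35
Difference = |$10,173.00 − $3,656.35| = $6,516.65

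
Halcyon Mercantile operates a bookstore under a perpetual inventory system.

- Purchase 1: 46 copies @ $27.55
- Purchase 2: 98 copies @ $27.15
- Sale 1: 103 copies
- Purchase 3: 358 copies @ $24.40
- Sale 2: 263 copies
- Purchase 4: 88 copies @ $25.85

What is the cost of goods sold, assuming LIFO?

COGS = $9,215.65

Sale 1 (103) [LIFO — newest first]: 98 @ $27.15 + 5 @ $27.55 = $2,798.45
Sale 2 (263) [LIFO — newest first]: 263 @ $24.40 = $6,417.20
Total COGS = $2,798.45 + $6,417.20 = $9,215.65
Ending inventory: 41 @ $27.55 + 95 @ $24.40 + 88 @ $25.85 = $5,722.35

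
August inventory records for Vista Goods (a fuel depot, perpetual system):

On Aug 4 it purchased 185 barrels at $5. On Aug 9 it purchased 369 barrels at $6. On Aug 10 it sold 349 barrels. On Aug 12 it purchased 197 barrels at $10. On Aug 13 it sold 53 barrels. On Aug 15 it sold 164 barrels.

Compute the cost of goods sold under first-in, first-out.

COGS = $3,259

Aug 10, 349 sold [FIFO — oldest first]: 185 @ $5 + 164 @ $6 = $1,909
Aug 13, 53 sold [FIFO — oldest first]: 53 @ $6 = $318
Aug 15, 164 sold [FIFO — oldest first]: 152 @ $6 + 12 @ $10 = $1,032
Total COGS = $1,909 + $318 + $1,032 = $3,259
Ending inventory: 185 @ $10 = $1,850
Check: goods available $5,109 = COGS $3,259 + ending $1,850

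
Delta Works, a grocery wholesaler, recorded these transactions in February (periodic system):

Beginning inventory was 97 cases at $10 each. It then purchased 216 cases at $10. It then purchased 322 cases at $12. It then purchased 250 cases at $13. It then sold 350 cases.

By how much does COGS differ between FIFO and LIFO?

$876

FIFO COGS: 97 @ $10 + 216 @ $10 + 37 @ $12 = $3,574
LIFO COGS: 250 @ $13 + 100 @ $12 = $4,450
Difference = |$3,574 − $4,450| = $876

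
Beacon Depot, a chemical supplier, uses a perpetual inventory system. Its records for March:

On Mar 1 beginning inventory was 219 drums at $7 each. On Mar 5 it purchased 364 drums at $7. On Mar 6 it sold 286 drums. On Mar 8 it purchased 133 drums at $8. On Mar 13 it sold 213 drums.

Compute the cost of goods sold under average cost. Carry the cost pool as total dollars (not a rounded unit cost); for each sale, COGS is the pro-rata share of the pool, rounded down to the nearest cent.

After Mar 1: 219 on hand, pool $1,533.00 (≈ $7.0000 each)
After Mar 5: 583 on hand, pool $4,081.00 (≈ $7.0000 each)
Mar 6, sell 286: 286/583 × $4,081.00 → $2,002.00
After Mar 8: 430 on hand, pool $3,143.00 (≈ $7.3093 each)
Mar 13, sell 213: 213/430 × $3,143.00 → $1,556.88
Total COGS = $2,002.00 + $1,556.88 = $3,558.88
Ending inventory (cost pool remaining) = $1,586.12

COGS = $3,558.88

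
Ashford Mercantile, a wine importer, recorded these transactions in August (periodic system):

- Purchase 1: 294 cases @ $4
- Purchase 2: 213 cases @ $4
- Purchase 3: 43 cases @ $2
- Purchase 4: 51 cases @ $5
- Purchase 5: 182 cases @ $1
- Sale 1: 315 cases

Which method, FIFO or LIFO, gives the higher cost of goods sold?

FIFO COGS: 294 @ $4 + 21 @ $4 = $1,260
LIFO COGS: 182 @ $1 + 51 @ $5 + 43 @ $2 + 39 @ $4 = $679

FIFO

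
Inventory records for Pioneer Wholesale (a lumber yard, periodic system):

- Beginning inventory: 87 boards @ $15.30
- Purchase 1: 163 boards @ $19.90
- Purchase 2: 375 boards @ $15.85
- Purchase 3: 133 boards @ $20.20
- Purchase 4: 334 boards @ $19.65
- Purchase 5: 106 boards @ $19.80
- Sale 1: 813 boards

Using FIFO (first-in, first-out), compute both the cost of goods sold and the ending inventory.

COGS = $14,285.90; ending inventory = $7,581.15

Sale 1 (813) [FIFO — oldest first]: 87 @ $15.30 + 163 @ $19.90 + 375 @ $15.85 + 133 @ $20.20 + 55 @ $19.65 = $14,285.90
Ending inventory: 279 @ $19.65 + 106 @ $19.80 = $7,581.15
Check: goods available $21,867.05 = COGS $14,285.90 + ending $7,581.15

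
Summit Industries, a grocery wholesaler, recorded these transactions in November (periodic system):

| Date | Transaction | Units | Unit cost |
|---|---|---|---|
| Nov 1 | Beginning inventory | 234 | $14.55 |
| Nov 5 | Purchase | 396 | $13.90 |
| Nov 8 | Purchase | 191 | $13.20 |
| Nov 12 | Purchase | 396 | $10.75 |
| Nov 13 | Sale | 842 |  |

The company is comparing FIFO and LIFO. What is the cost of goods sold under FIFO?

FIFO COGS: 234 @ $14.55 + 396 @ $13.90 + 191 @ $13.20 + 21 @ $10.75 = $11,656.05
LIFO COGS: 396 @ $10.75 + 191 @ $13.20 + 255 @ $13.90 = $10,322.70

COGS = $11,656.05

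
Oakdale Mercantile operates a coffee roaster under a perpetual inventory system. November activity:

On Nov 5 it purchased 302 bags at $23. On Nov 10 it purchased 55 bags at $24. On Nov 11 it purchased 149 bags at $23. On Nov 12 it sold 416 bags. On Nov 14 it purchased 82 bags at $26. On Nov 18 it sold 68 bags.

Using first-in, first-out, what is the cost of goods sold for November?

Nov 12, 416 sold [FIFO — oldest first]: 302 @ $23 + 55 @ $24 + 59 @ $23 = $9,623
Nov 18, 68 sold [FIFO — oldest first]: 68 @ $23 = $1,564
Total COGS = $9,623 + $1,564 = $11,187
Ending inventory: 22 @ $23 + 82 @ $26 = $2,638

COGS = $11,187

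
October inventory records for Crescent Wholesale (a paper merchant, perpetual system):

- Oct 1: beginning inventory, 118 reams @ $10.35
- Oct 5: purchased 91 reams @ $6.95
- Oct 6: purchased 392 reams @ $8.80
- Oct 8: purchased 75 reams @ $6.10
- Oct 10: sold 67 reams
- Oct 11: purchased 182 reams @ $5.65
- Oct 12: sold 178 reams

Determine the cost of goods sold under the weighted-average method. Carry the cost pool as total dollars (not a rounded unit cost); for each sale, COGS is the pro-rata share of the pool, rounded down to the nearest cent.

After Oct 1: 118 on hand, pool $1,221.30 (≈ $10.3500 each)
After Oct 5: 209 on hand, pool $1,853.75 (≈ $8.8696 each)
After Oct 6: 601 on hand, pool $5,303.35 (≈ $8.8242 each)
After Oct 8: 676 on hand, pool $5,760.85 (≈ $8.5220 each)
Oct 10, sell 67: 67/676 × $5,760.85 → $570.97
After Oct 11: 791 on hand, pool $6,218.18 (≈ $7.8612 each)
Oct 12, sell 178: 178/791 × $6,218.18 → $1,399.28
Total COGS = $570.97 + $1,399.28 = $1,970.25
Ending inventory (cost pool remaining) = $4,818.90

COGS = $1,970.25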